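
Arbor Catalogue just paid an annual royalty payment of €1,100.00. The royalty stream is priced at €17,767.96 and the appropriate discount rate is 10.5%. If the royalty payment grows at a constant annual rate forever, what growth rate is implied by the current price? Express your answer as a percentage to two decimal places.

4.06%

P = D₀(1+g)/(r−g) ⇒ P(r−g) = D₀(1+g) ⇒ g(P+D₀) = P·r − D₀
g = (P·r − D₀)/(P + D₀) = (€17,767.96×0.105 − €1,100.00) / (€17,767.96 + €1,100.00) = 0.040579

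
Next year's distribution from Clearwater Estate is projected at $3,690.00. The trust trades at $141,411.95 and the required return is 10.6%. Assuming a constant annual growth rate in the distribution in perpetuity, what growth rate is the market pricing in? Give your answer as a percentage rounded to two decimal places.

7.99%

P = D₁/(r−g) ⇒ g = r − D₁/P = 0.106 − $3,690.00/$141,411.95 = 0.079906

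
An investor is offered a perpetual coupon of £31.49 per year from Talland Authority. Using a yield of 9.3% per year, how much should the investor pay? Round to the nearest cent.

Level perpetuity: PV = C / r = £31.49 / 0.093 = £338.60

£338.60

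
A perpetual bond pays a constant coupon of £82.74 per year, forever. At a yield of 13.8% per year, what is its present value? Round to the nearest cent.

£599.57

Level perpetuity: PV = C / r = £82.74 / 0.138 = £599.57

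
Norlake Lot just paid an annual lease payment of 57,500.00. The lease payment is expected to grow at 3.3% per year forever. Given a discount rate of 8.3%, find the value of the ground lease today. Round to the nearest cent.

D₁ = D₀ × (1 + g) = 57,500.00 × 1.033 = 59,397.5000
Growing perpetuity: P = D₁ / (r − g) = 59,397.5000 / (0.083 − 0.033) = 1,187,950.00

1187950.00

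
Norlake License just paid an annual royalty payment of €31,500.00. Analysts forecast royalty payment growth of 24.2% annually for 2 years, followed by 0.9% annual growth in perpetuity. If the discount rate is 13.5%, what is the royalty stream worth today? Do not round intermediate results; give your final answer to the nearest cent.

D_1 = 39123.00000
D_2 = 48590.76600
Terminal value at year 2: TV = D_2×(1+g_2)/(r−g_2) = 49028.08289/0.126 = 389111.76900
P_0 = D_1/(1+r)^1 + D_2/(1+r)^2 + TV/(1+r)^2
    = 34469.60352 + 37719.16086 + 302052.64531 = 374241.40969

€374241.41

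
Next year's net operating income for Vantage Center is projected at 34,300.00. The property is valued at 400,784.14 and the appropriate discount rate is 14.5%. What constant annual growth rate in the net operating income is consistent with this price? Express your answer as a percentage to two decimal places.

P = D₁/(r−g) ⇒ g = r − D₁/P = 0.145 − 34,300.00/400,784.14 = 0.059418

5.94%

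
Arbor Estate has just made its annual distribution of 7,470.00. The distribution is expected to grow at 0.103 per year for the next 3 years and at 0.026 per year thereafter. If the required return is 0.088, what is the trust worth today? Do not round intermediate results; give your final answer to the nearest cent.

151833.70

D_1 = 8239.41000
D_2 = 9088.06923
D_3 = 10024.14036
Terminal value at year 3: TV = D_3×(1+g_2)/(r−g_2) = 10284.76801/0.062 = 165883.35500
P_0 = D_1/(1+r)^1 + D_2/(1+r)^2 + D_3/(1+r)^3 + TV/(1+r)^3
    = 7572.98713 + 7677.39412 + 7783.24055 + 128800.07750 = 151833.69930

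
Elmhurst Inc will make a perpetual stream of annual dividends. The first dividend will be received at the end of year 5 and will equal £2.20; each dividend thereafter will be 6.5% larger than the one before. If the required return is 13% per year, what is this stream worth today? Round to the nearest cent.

£20.76

Value at end of year 4: C₁ / (r − g) = £2.20 / (0.13 − 0.065) = £33.8462
Discount to today: PV = £33.8462 / (1 + 0.13)^4 = £33.8462 / 1.630474 = £20.76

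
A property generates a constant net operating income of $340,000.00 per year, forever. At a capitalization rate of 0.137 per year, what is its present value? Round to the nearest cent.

Level perpetuity: PV = C / r = $340,000.00 / 0.137 = $2,481,751.82

$2481751.82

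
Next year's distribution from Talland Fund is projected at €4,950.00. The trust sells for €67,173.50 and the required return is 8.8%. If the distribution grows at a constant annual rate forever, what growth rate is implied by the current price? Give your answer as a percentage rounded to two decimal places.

1.43%

P = D₁/(r−g) ⇒ g = r − D₁/P = 0.088 − €4,950.00/€67,173.50 = 0.014310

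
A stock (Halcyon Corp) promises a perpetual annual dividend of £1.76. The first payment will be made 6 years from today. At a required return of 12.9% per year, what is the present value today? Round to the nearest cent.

Value at end of year 5: C / r = £1.76 / 0.129 = £13.6434
Discount to today: PV = £13.6434 / (1 + 0.129)^5 = £13.6434 / 1.834297 = £7.44

£7.44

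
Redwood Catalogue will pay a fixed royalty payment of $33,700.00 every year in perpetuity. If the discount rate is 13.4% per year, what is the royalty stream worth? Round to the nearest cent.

Level perpetuity: PV = C / r = $33,700.00 / 0.134 = $251,492.54

$251492.54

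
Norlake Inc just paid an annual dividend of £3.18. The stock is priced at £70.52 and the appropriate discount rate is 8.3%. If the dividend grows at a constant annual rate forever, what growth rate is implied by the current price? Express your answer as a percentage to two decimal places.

3.63%

P = D₀(1+g)/(r−g) ⇒ P(r−g) = D₀(1+g) ⇒ g(P+D₀) = P·r − D₀
g = (P·r − D₀)/(P + D₀) = (£70.52×0.083 − £3.18) / (£70.52 + £3.18) = 0.036271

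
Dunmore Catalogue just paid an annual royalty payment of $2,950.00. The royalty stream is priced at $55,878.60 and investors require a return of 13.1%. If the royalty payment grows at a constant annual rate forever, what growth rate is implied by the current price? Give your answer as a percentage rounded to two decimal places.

P = D₀(1+g)/(r−g) ⇒ P(r−g) = D₀(1+g) ⇒ g(P+D₀) = P·r − D₀
g = (P·r − D₀)/(P + D₀) = ($55,878.60×0.131 − $2,950.00) / ($55,878.60 + $2,950.00) = 0.074285

7.43%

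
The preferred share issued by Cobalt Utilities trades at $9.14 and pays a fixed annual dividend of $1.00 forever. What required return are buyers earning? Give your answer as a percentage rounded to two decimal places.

P = C/r ⇒ r = C/P = $1.00/$9.14 = 0.109409

10.94%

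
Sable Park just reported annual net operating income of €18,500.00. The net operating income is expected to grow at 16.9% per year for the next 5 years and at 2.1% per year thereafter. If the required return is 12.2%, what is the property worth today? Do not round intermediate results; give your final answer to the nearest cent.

D_1 = 21626.50000
D_2 = 25281.37850
D_3 = 29553.93147
D_4 = 34548.54588
D_5 = 40387.25014
Terminal value at year 5: TV = D_5×(1+g_2)/(r−g_2) = 41235.38239/0.101 = 408271.11279
P_0 = D_1/(1+r)^1 + D_2/(1+r)^2 + D_3/(1+r)^3 + D_4/(1+r)^4 + D_5/(1+r)^5 + TV/(1+r)^5
    = 19274.95544 + 20082.37336 + 20923.61359 + 21800.09295 + 22713.28758 + 229606.60016 = 334400.92307

€334400.92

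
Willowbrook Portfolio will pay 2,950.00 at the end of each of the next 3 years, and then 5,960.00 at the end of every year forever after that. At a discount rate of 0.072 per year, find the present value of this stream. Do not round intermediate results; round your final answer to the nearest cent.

74907.36

PV of 3-year annuity: 2,950.00 × [1 − (1+0.072)^−3] / 0.072 = 7713.53036
Perpetuity value at year 3: 5,960.00 / 0.072 = 82777.77778
PV of perpetuity: 82777.77778 / (1+0.072)^3 = 67193.83170
Total PV = 7713.53036 + 67193.83170 = 74907.36206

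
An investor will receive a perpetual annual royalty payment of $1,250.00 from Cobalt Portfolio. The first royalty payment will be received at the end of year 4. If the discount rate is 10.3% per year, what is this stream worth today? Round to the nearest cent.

$9043.70

Value at end of year 3: C / r = $1,250.00 / 0.103 = $12,135.9223
Discount to today: PV = $12,135.9223 / (1 + 0.103)^3 = $12,135.9223 / 1.341920 = $9,043.70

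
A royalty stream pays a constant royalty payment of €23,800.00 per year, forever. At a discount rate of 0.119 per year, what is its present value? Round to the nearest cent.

€200000.00

Level perpetuity: PV = C / r = €23,800.00 / 0.119 = €200,000.00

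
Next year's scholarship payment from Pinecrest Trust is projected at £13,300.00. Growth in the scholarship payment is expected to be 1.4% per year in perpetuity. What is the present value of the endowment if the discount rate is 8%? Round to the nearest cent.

Growing perpetuity: P = D₁ / (r − g) = £13,300.0000 / (0.08 − 0.014) = £201,515.15

£201515.15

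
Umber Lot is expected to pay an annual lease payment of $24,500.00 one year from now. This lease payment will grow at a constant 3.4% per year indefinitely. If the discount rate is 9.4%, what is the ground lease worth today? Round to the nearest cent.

Growing perpetuity: P = D₁ / (r − g) = $24,500.0000 / (0.094 − 0.034) = $408,333.33

$408333.33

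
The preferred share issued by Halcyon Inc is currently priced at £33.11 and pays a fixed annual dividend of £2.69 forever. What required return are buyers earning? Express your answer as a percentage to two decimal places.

8.12%

P = C/r ⇒ r = C/P = £2.69/£33.11 = 0.081244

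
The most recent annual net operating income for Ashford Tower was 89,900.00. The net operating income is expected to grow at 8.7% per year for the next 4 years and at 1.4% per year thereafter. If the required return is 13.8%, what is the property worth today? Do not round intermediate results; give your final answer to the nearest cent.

933039.27

D_1 = 97721.30000
D_2 = 106223.05310
D_3 = 115464.45872
D_4 = 125509.86663
Terminal value at year 4: TV = D_4×(1+g_2)/(r−g_2) = 127267.00476/0.124 = 1026346.81259
P_0 = D_1/(1+r)^1 + D_2/(1+r)^2 + D_3/(1+r)^3 + D_4/(1+r)^4 + TV/(1+r)^4
    = 85871.08963 + 82022.73676 + 78346.84961 + 74835.69905 + 611962.89388 = 933039.26893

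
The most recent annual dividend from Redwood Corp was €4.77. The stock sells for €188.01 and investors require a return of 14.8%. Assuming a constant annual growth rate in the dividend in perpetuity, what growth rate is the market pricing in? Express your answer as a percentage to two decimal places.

P = D₀(1+g)/(r−g) ⇒ P(r−g) = D₀(1+g) ⇒ g(P+D₀) = P·r − D₀
g = (P·r − D₀)/(P + D₀) = (€188.01×0.148 − €4.77) / (€188.01 + €4.77) = 0.119595

11.96%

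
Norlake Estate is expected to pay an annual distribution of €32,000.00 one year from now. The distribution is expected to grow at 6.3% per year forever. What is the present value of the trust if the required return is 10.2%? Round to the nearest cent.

€820512.82

Growing perpetuity: P = D₁ / (r − g) = €32,000.0000 / (0.102 − 0.063) = €820,512.82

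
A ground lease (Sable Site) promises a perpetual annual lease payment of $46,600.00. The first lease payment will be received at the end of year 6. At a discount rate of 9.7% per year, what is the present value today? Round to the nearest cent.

Value at end of year 5: C / r = $46,600.00 / 0.097 = $480,412.3711
Discount to today: PV = $480,412.3711 / (1 + 0.097)^5 = $480,412.3711 / 1.588668 = $302,399.48

$302399.48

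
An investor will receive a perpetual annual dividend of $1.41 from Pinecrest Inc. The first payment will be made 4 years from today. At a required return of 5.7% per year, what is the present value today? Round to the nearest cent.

$20.95

Value at end of year 3: C / r = $1.41 / 0.057 = $24.7368
Discount to today: PV = $24.7368 / (1 + 0.057)^3 = $24.7368 / 1.180932 = $20.95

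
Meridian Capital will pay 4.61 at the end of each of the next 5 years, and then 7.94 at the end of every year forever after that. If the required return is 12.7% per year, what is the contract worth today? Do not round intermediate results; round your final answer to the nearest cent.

50.72

PV of 5-year annuity: 4.61 × [1 − (1+0.127)^−5] / 0.127 = 16.33383
Perpetuity value at year 5: 7.94 / 0.127 = 62.51969
PV of perpetuity: 62.51969 / (1+0.127)^5 = 34.38723
Total PV = 16.33383 + 34.38723 = 50.72106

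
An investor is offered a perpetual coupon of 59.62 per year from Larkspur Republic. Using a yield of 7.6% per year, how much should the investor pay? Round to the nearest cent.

Level perpetuity: PV = C / r = 59.62 / 0.076 = 784.47

784.47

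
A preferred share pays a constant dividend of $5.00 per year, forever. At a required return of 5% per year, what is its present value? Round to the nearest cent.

$100.00

Level perpetuity: PV = C / r = $5.00 / 0.05 = $100.00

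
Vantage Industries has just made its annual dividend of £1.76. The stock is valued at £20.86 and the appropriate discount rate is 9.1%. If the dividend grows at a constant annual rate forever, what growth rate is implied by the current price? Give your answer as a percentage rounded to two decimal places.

0.61%

P = D₀(1+g)/(r−g) ⇒ P(r−g) = D₀(1+g) ⇒ g(P+D₀) = P·r − D₀
g = (P·r − D₀)/(P + D₀) = (£20.86×0.091 − £1.76) / (£20.86 + £1.76) = 0.006112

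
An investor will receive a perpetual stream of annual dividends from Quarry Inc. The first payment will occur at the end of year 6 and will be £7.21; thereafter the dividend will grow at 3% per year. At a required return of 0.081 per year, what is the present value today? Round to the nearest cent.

Value at end of year 5: C₁ / (r − g) = £7.21 / (0.081 − 0.03) = £141.3725
Discount to today: PV = £141.3725 / (1 + 0.081)^5 = £141.3725 / 1.476143 = £95.77

£95.77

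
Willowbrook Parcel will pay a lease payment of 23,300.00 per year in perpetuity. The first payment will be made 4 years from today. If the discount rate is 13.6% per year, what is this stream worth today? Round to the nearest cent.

116864.34

Value at end of year 3: C / r = 23,300.00 / 0.136 = 171,323.5294
Discount to today: PV = 171,323.5294 / (1 + 0.136)^3 = 171,323.5294 / 1.466003 = 116,864.34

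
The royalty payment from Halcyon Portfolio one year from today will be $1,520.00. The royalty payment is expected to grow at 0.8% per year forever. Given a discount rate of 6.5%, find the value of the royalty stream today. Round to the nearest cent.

$26666.67

Growing perpetuity: P = D₁ / (r − g) = $1,520.0000 / (0.065 − 0.008) = $26,666.67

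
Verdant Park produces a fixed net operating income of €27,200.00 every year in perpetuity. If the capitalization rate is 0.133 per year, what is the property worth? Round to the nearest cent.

€204511.28

Level perpetuity: PV = C / r = €27,200.00 / 0.133 = €204,511.28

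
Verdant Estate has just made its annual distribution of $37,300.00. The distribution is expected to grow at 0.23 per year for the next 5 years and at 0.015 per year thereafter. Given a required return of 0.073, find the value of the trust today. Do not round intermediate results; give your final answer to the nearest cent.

$1578227.98

D_1 = 45879.00000
D_2 = 56431.17000
D_3 = 69410.33910
D_4 = 85374.71709
D_5 = 105010.90202
Terminal value at year 5: TV = D_5×(1+g_2)/(r−g_2) = 106586.06555/0.058 = 1837690.78543
P_0 = D_1/(1+r)^1 + D_2/(1+r)^2 + D_3/(1+r)^3 + D_4/(1+r)^4 + D_5/(1+r)^5 + TV/(1+r)^5
    = 42757.68872 + 49013.93954 + 56185.59705 + 64406.60240 + 73830.49483 + 1292033.65951 = 1578227.98206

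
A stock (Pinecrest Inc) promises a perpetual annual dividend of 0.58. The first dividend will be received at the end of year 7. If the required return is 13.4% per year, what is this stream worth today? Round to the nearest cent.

2.04

Value at end of year 6: C / r = 0.58 / 0.134 = 4.3284
Discount to today: PV = 4.3284 / (1 + 0.134)^6 = 4.3284 / 2.126563 = 2.04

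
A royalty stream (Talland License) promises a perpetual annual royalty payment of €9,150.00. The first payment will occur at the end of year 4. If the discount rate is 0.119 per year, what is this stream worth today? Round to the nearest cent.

Value at end of year 3: C / r = €9,150.00 / 0.119 = €76,890.7563
Discount to today: PV = €76,890.7563 / (1 + 0.119)^3 = €76,890.7563 / 1.401168 = €54,876.18

€54876.18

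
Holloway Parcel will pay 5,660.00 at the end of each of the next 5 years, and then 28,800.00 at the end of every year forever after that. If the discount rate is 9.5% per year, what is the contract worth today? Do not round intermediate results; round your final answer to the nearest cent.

PV of 5-year annuity: 5,660.00 × [1 − (1+0.095)^−5] / 0.095 = 21732.75173
Perpetuity value at year 5: 28,800.00 / 0.095 = 303157.89474
PV of perpetuity: 303157.89474 / (1+0.095)^5 = 192574.28169
Total PV = 21732.75173 + 192574.28169 = 214307.03342

214307.03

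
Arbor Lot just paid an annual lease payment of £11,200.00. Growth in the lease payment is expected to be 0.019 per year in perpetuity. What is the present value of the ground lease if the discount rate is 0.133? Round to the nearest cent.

D₁ = D₀ × (1 + g) = £11,200.00 × 1.019 = £11,412.8000
Growing perpetuity: P = D₁ / (r − g) = £11,412.8000 / (0.133 − 0.019) = £100,112.28

£100112.28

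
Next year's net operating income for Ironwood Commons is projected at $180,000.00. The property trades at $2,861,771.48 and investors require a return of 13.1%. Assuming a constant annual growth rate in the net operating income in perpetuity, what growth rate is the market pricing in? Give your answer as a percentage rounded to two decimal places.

P = D₁/(r−g) ⇒ g = r − D₁/P = 0.131 − $180,000.00/$2,861,771.48 = 0.068102

6.81%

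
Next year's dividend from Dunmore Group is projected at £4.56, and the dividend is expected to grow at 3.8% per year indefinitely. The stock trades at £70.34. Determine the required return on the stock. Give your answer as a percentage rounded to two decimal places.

P = D₁/(r − g) ⇒ r = D₁/P + g = £4.5600/£70.34 + 0.038 = 0.064828 + 0.038 = 0.102828

10.28%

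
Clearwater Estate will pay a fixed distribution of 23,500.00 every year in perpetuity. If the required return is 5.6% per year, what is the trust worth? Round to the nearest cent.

Level perpetuity: PV = C / r = 23,500.00 / 0.056 = 419,642.86

419642.86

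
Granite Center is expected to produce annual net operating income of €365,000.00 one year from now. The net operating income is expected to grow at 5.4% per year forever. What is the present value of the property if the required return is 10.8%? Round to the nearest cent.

€6759259.26

Growing perpetuity: P = D₁ / (r − g) = €365,000.0000 / (0.108 − 0.054) = €6,759,259.26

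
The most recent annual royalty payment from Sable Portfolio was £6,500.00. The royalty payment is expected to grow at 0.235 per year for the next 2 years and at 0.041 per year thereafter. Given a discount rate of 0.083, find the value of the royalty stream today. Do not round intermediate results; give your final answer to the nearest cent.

£225368.63

D_1 = 8027.50000
D_2 = 9913.96250
Terminal value at year 2: TV = D_2×(1+g_2)/(r−g_2) = 10320.43496/0.042 = 245724.64196
P_0 = D_1/(1+r)^1 + D_2/(1+r)^2 + TV/(1+r)^2
    = 7412.28070 + 8452.60080 + 209503.74841 = 225368.62991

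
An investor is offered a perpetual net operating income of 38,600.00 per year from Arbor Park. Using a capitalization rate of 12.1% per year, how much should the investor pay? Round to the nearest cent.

319008.26

Level perpetuity: PV = C / r = 38,600.00 / 0.121 = 319,008.26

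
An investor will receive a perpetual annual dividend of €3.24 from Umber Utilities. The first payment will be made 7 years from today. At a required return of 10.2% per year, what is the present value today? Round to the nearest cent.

Value at end of year 6: C / r = €3.24 / 0.102 = €31.7647
Discount to today: PV = €31.7647 / (1 + 0.102)^6 = €31.7647 / 1.790975 = €17.74

€17.74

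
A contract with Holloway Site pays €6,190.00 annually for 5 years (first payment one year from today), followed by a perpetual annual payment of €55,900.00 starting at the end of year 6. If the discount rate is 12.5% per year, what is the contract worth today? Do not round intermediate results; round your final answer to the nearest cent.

PV of 5-year annuity: €6,190.00 × [1 − (1+0.125)^−5] / 0.125 = 22039.91803
Perpetuity value at year 5: €55,900.00 / 0.125 = 447200.00000
PV of perpetuity: 447200.00000 / (1+0.125)^5 = 248164.22971
Total PV = 22039.91803 + 248164.22971 = 270204.14774

€270204.15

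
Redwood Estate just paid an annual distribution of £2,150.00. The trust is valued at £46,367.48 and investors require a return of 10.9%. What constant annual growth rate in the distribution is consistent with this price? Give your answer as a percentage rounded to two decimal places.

P = D₀(1+g)/(r−g) ⇒ P(r−g) = D₀(1+g) ⇒ g(P+D₀) = P·r − D₀
g = (P·r − D₀)/(P + D₀) = (£46,367.48×0.109 − £2,150.00) / (£46,367.48 + £2,150.00) = 0.059856

5.99%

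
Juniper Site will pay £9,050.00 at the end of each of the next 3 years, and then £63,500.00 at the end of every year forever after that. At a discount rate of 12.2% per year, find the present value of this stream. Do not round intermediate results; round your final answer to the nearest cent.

£390160.25

PV of 3-year annuity: £9,050.00 × [1 − (1+0.122)^−3] / 0.122 = 21662.08614
Perpetuity value at year 3: £63,500.00 / 0.122 = 520491.80328
PV of perpetuity: 520491.80328 / (1+0.122)^3 = 368498.16016
Total PV = 21662.08614 + 368498.16016 = 390160.24631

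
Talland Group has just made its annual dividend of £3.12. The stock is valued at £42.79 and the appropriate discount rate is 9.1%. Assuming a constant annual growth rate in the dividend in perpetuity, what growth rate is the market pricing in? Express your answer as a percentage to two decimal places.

P = D₀(1+g)/(r−g) ⇒ P(r−g) = D₀(1+g) ⇒ g(P+D₀) = P·r − D₀
g = (P·r − D₀)/(P + D₀) = (£42.79×0.091 − £3.12) / (£42.79 + £3.12) = 0.016857

1.69%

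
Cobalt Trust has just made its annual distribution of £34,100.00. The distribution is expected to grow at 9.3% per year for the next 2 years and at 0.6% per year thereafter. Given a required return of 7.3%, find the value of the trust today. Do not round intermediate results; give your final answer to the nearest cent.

D_1 = 37271.30000
D_2 = 40737.53090
Terminal value at year 2: TV = D_2×(1+g_2)/(r−g_2) = 40981.95609/0.067 = 611670.98635
P_0 = D_1/(1+r)^1 + D_2/(1+r)^2 + TV/(1+r)^2
    = 34735.60112 + 35383.04942 + 531273.84644 = 601392.49697

£601392.50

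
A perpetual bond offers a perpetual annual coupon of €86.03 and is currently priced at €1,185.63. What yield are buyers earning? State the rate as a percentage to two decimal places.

P = C/r ⇒ r = C/P = €86.03/€1,185.63 = 0.072561

7.26%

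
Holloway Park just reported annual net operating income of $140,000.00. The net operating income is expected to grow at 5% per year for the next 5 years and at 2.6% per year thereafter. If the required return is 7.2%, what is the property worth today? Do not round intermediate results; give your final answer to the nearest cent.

D_1 = 147000.00000
D_2 = 154350.00000
D_3 = 162067.50000
D_4 = 170170.87500
D_5 = 178679.41875
Terminal value at year 5: TV = D_5×(1+g_2)/(r−g_2) = 183325.08364/0.046 = 3985327.90516
P_0 = D_1/(1+r)^1 + D_2/(1+r)^2 + D_3/(1+r)^3 + D_4/(1+r)^4 + D_5/(1+r)^5 + TV/(1+r)^5
    = 137126.86567 + 134312.69492 + 131556.27767 + 128856.42869 + 126211.98706 + 2815076.05918 = 3473140.31320

$3473140.31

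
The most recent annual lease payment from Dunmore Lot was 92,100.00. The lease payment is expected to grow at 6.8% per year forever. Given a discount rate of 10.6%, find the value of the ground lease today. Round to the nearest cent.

2588494.74

D₁ = D₀ × (1 + g) = 92,100.00 × 1.068 = 98,362.8000
Growing perpetuity: P = D₁ / (r − g) = 98,362.8000 / (0.106 − 0.068) = 2,588,494.74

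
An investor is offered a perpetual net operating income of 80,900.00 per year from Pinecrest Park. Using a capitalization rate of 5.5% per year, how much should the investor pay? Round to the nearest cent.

Level perpetuity: PV = C / r = 80,900.00 / 0.055 = 1,470,909.09

1470909.09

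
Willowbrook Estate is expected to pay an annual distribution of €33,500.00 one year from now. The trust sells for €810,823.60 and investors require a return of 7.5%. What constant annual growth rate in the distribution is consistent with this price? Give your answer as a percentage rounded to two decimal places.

P = D₁/(r−g) ⇒ g = r − D₁/P = 0.075 − €33,500.00/€810,823.60 = 0.033684

3.37%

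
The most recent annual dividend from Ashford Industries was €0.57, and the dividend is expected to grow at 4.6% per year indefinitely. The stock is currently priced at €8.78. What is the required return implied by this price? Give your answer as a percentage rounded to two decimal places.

11.39%

D₁ = €0.57 × 1.046 = €0.5962
P = D₁/(r − g) ⇒ r = D₁/P + g = €0.5962/€8.78 + 0.046 = 0.067907 + 0.046 = 0.113907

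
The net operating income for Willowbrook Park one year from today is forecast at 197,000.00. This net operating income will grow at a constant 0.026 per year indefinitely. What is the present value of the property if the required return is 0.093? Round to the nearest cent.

2940298.51

Growing perpetuity: P = D₁ / (r − g) = 197,000.0000 / (0.093 − 0.026) = 2,940,298.51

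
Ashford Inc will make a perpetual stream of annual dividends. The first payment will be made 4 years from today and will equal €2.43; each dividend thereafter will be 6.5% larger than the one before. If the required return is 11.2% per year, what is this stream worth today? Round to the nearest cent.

€37.60

Value at end of year 3: C₁ / (r − g) = €2.43 / (0.112 − 0.065) = €51.7021
Discount to today: PV = €51.7021 / (1 + 0.112)^3 = €51.7021 / 1.375037 = €37.60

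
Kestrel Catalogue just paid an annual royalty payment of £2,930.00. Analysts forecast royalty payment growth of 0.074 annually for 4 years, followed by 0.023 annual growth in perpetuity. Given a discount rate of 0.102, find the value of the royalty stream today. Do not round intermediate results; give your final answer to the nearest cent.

£45224.21

D_1 = 3146.82000
D_2 = 3379.68468
D_3 = 3629.78135
D_4 = 3898.38517
Terminal value at year 4: TV = D_4×(1+g_2)/(r−g_2) = 3988.04802/0.079 = 50481.62057
P_0 = D_1/(1+r)^1 + D_2/(1+r)^2 + D_3/(1+r)^3 + D_4/(1+r)^4 + TV/(1+r)^4
    = 2855.55354 + 2782.99864 + 2712.28724 + 2643.37250 + 34230.00087 = 45224.21279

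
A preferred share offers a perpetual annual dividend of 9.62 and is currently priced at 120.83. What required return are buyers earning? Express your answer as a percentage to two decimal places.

P = C/r ⇒ r = C/P = 9.62/120.83 = 0.079616

7.96%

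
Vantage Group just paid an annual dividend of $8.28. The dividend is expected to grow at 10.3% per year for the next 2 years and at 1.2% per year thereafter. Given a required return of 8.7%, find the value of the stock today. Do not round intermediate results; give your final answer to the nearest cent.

$131.97

D_1 = 9.13284
D_2 = 10.07352
Terminal value at year 2: TV = D_2×(1+g_2)/(r−g_2) = 10.19440/0.075 = 135.92540
P_0 = D_1/(1+r)^1 + D_2/(1+r)^2 + TV/(1+r)^2
    = 8.40188 + 8.52555 + 115.03805 = 131.96548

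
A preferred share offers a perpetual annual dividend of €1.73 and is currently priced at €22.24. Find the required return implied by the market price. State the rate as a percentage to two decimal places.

7.78%

P = C/r ⇒ r = C/P = €1.73/€22.24 = 0.077788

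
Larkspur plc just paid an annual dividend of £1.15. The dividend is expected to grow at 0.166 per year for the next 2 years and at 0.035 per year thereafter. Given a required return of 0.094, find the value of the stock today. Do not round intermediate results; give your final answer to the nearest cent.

D_1 = 1.34090
D_2 = 1.56349
Terminal value at year 2: TV = D_2×(1+g_2)/(r−g_2) = 1.61821/0.059 = 27.42731
P_0 = D_1/(1+r)^1 + D_2/(1+r)^2 + TV/(1+r)^2
    = 1.22569 + 1.30635 + 22.91652 = 25.44856

£25.45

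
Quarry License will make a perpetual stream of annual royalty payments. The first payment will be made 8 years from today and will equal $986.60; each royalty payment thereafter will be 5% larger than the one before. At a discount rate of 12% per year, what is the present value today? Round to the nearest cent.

Value at end of year 7: C₁ / (r − g) = $986.60 / (0.12 − 0.05) = $14,094.2857
Discount to today: PV = $14,094.2857 / (1 + 0.12)^7 = $14,094.2857 / 2.210681 = $6,375.54

$6375.54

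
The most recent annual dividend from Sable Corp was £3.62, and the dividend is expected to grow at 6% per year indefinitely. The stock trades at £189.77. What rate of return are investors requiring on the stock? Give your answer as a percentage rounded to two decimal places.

D₁ = £3.62 × 1.06 = £3.8372
P = D₁/(r − g) ⇒ r = D₁/P + g = £3.8372/£189.77 + 0.06 = 0.020220 + 0.06 = 0.080220

8.02%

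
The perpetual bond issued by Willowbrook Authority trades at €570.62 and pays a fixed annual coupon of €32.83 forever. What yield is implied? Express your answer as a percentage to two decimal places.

5.75%

P = C/r ⇒ r = C/P = €32.83/€570.62 = 0.057534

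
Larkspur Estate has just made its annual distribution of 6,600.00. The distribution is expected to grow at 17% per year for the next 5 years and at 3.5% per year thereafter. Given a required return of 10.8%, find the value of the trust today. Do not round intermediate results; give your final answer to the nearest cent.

D_1 = 7722.00000
D_2 = 9034.74000
D_3 = 10570.64580
D_4 = 12367.65559
D_5 = 14470.15704
Terminal value at year 5: TV = D_5×(1+g_2)/(r−g_2) = 14976.61253/0.073 = 205159.07578
P_0 = D_1/(1+r)^1 + D_2/(1+r)^2 + D_3/(1+r)^3 + D_4/(1+r)^4 + D_5/(1+r)^5 + TV/(1+r)^5
    = 6969.31408 + 7359.29375 + 7771.09538 + 8205.94007 + 8665.11722 + 122854.74419 = 161825.50470

161825.50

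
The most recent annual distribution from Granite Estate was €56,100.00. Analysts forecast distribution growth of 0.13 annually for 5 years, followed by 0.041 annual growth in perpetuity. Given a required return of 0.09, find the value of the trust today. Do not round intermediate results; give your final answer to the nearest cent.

€1740108.95

D_1 = 63393.00000
D_2 = 71634.09000
D_3 = 80946.52170
D_4 = 91469.56952
D_5 = 103360.61356
Terminal value at year 5: TV = D_5×(1+g_2)/(r−g_2) = 107598.39871/0.049 = 2195885.68805
P_0 = D_1/(1+r)^1 + D_2/(1+r)^2 + D_3/(1+r)^3 + D_4/(1+r)^4 + D_5/(1+r)^5 + TV/(1+r)^5
    = 58158.71560 + 60292.98039 + 62505.56683 + 64799.34909 + 67177.30686 + 1427175.02939 = 1740108.94815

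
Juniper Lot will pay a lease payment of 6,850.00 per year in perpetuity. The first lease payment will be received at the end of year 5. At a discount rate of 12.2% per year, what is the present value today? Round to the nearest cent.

Value at end of year 4: C / r = 6,850.00 / 0.122 = 56,147.5410
Discount to today: PV = 56,147.5410 / (1 + 0.122)^4 = 56,147.5410 / 1.584789 = 35,429.03

35429.03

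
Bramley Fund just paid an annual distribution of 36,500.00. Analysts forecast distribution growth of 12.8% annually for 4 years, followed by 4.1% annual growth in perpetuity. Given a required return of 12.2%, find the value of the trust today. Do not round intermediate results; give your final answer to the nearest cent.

627169.77

D_1 = 41172.00000
D_2 = 46442.01600
D_3 = 52386.59405
D_4 = 59092.07809
Terminal value at year 4: TV = D_4×(1+g_2)/(r−g_2) = 61514.85329/0.081 = 759442.63318
P_0 = D_1/(1+r)^1 + D_2/(1+r)^2 + D_3/(1+r)^3 + D_4/(1+r)^4 + TV/(1+r)^4
    = 36695.18717 + 36891.41811 + 37088.69842 + 37287.03371 + 479207.43323 = 627169.77064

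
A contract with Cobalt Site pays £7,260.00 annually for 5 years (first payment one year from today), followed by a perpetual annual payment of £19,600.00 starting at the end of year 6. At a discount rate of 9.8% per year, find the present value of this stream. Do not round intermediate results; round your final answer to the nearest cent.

PV of 5-year annuity: £7,260.00 × [1 − (1+0.098)^−5] / 0.098 = 27662.30514
Perpetuity value at year 5: £19,600.00 / 0.098 = 200000.00000
PV of perpetuity: 200000.00000 / (1+0.098)^5 = 125319.39659
Total PV = 27662.30514 + 125319.39659 = 152981.70173

£152981.70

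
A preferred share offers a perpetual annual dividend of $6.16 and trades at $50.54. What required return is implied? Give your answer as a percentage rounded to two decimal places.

P = C/r ⇒ r = C/P = $6.16/$50.54 = 0.121884

12.19%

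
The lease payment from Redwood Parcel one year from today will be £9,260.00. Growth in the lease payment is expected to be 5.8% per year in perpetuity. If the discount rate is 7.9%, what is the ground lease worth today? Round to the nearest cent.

£440952.38

Growing perpetuity: P = D₁ / (r − g) = £9,260.0000 / (0.079 − 0.058) = £440,952.38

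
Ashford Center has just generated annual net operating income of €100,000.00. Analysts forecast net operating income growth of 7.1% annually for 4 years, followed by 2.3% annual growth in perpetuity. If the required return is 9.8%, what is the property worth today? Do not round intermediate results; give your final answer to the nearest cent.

€1610711.22

D_1 = 107100.00000
D_2 = 114704.10000
D_3 = 122848.09110
D_4 = 131570.30557
Terminal value at year 4: TV = D_4×(1+g_2)/(r−g_2) = 134596.42260/0.075 = 1794618.96795
P_0 = D_1/(1+r)^1 + D_2/(1+r)^2 + D_3/(1+r)^3 + D_4/(1+r)^4 + TV/(1+r)^4
    = 97540.98361 + 95142.43483 + 92802.86676 + 90520.82905 + 1234704.10828 = 1610711.22253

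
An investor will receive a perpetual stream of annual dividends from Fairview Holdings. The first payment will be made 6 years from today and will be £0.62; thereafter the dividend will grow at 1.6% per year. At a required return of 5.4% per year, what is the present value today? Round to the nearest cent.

£12.54

Value at end of year 5: C₁ / (r − g) = £0.62 / (0.054 − 0.016) = £16.3158
Discount to today: PV = £16.3158 / (1 + 0.054)^5 = £16.3158 / 1.300778 = £12.54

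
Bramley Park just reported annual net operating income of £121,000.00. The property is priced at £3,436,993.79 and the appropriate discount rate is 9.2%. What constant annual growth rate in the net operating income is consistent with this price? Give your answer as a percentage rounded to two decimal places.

P = D₀(1+g)/(r−g) ⇒ P(r−g) = D₀(1+g) ⇒ g(P+D₀) = P·r − D₀
g = (P·r − D₀)/(P + D₀) = (£3,436,993.79×0.092 − £121,000.00) / (£3,436,993.79 + £121,000.00) = 0.054863

5.49%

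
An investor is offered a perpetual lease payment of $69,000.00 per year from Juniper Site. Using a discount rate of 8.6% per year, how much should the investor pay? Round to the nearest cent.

Level perpetuity: PV = C / r = $69,000.00 / 0.086 = $802,325.58

$802325.58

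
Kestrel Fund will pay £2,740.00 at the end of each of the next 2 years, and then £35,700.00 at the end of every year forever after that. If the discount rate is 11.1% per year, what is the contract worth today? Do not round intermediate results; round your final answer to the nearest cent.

PV of 2-year annuity: £2,740.00 × [1 − (1+0.111)^−2] / 0.111 = 4686.09057
Perpetuity value at year 2: £35,700.00 / 0.111 = 321621.62162
PV of perpetuity: 321621.62162 / (1+0.111)^2 = 260565.62403
Total PV = 4686.09057 + 260565.62403 = 265251.71460

£265251.71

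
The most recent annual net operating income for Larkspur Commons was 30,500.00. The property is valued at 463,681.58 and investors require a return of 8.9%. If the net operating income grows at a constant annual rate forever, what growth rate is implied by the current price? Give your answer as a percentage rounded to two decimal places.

2.18%

P = D₀(1+g)/(r−g) ⇒ P(r−g) = D₀(1+g) ⇒ g(P+D₀) = P·r − D₀
g = (P·r − D₀)/(P + D₀) = (463,681.58×0.089 − 30,500.00) / (463,681.58 + 30,500.00) = 0.021789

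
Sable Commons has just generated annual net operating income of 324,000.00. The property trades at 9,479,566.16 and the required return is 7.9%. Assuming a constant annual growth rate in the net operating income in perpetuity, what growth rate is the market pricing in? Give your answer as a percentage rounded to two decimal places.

4.33%

P = D₀(1+g)/(r−g) ⇒ P(r−g) = D₀(1+g) ⇒ g(P+D₀) = P·r − D₀
g = (P·r − D₀)/(P + D₀) = (9,479,566.16×0.079 − 324,000.00) / (9,479,566.16 + 324,000.00) = 0.043340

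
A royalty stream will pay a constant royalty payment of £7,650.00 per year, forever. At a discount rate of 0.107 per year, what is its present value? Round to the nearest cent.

Level perpetuity: PV = C / r = £7,650.00 / 0.107 = £71,495.33

£71495.33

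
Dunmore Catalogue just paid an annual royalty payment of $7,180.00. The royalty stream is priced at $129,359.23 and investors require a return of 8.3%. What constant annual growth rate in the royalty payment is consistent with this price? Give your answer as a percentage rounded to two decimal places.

P = D₀(1+g)/(r−g) ⇒ P(r−g) = D₀(1+g) ⇒ g(P+D₀) = P·r − D₀
g = (P·r − D₀)/(P + D₀) = ($129,359.23×0.083 − $7,180.00) / ($129,359.23 + $7,180.00) = 0.026050

2.60%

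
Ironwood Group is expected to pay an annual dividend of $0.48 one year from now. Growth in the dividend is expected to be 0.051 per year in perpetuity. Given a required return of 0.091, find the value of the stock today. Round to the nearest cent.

$12.00

Growing perpetuity: P = D₁ / (r − g) = $0.4800 / (0.091 − 0.051) = $12.00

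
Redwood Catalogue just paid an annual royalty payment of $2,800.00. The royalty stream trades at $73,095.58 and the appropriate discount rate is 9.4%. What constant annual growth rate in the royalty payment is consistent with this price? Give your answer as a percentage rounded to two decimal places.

5.36%

P = D₀(1+g)/(r−g) ⇒ P(r−g) = D₀(1+g) ⇒ g(P+D₀) = P·r − D₀
g = (P·r − D₀)/(P + D₀) = ($73,095.58×0.094 − $2,800.00) / ($73,095.58 + $2,800.00) = 0.053639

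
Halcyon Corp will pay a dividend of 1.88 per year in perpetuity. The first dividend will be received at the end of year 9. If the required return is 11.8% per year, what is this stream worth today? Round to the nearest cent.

Value at end of year 8: C / r = 1.88 / 0.118 = 15.9322
Discount to today: PV = 15.9322 / (1 + 0.118)^8 = 15.9322 / 2.440813 = 6.53

6.53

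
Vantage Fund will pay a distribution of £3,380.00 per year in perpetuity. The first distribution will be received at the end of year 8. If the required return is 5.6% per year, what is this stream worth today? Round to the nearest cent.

Value at end of year 7: C / r = £3,380.00 / 0.056 = £60,357.1429
Discount to today: PV = £60,357.1429 / (1 + 0.056)^7 = £60,357.1429 / 1.464359 = £41,217.46

£41217.46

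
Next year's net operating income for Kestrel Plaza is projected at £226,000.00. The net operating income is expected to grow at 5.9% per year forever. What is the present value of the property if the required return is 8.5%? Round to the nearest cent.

£8692307.69

Growing perpetuity: P = D₁ / (r − g) = £226,000.0000 / (0.085 − 0.059) = £8,692,307.69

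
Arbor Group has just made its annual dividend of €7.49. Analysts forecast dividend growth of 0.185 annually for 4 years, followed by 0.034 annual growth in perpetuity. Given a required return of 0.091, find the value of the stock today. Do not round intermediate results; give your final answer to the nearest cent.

€226.10

D_1 = 8.87565
D_2 = 10.51765
D_3 = 12.46341
D_4 = 14.76914
Terminal value at year 4: TV = D_4×(1+g_2)/(r−g_2) = 15.27129/0.057 = 267.91739
P_0 = D_1/(1+r)^1 + D_2/(1+r)^2 + D_3/(1+r)^3 + D_4/(1+r)^4 + TV/(1+r)^4
    = 8.13533 + 8.83627 + 9.59760 + 10.42452 + 189.10452 = 226.09824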